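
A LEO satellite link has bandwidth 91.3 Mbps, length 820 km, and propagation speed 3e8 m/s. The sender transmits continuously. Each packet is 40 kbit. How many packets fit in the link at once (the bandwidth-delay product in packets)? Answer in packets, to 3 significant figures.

Propagation delay = 820000 / 300000000 = 0.00273333 s.
BDP = R × t_prop = 91300000 × 0.00273333 = 249553 bits.
In packets of 40000 bits: 6.24 packets.

6.24 packets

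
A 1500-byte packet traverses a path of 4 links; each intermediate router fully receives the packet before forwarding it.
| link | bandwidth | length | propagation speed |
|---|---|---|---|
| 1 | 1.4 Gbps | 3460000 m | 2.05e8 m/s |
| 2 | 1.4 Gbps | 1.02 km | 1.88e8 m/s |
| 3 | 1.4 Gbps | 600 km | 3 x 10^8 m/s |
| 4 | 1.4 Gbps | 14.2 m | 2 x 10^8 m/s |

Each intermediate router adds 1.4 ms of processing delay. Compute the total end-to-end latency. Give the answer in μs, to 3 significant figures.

23100 μs

L = 1500 × 8 = 12000 bits.
Transmission delay per hop = L/R = 12000/1400000000 = 8.57143 μs; 4 hops → 34.2857 μs.
Propagation delays (d/s per hop): 16878, 5.42553, 2000, 0.071 μs; sum = 18883.5 μs.
Processing at 3 router(s): 3 × 1.4 ms = 4200 μs.
End-to-end = 23100 μs.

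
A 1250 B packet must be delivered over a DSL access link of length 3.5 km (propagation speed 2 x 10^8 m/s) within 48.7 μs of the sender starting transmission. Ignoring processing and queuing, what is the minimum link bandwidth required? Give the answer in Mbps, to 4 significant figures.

L = 10000 bits.
Propagation delay = 3500 / 200000000 = 17.5 μs.
Transmission budget = 48.7 − 17.5 = 31.2 μs.
R ≥ L / t_tx = 10000 bits / 3.12e-05 s = 320.5 Mbps.

320.5 Mbps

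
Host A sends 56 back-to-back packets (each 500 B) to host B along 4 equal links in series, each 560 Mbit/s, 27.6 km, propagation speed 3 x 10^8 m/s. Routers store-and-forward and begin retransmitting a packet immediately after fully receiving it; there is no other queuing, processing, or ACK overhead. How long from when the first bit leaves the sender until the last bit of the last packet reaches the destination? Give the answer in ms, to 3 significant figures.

Per-hop transmission t_tx = L/R = 4000/560000000 = 0.00714286 ms.
Per-hop propagation t_prop = 27600/300000000 = 0.092 ms.
Pipeline fill: first packet needs 4·t_tx to clear all hops; remaining 55 packets each add one t_tx.
Total = (4+56-1)·t_tx + 4·t_prop = 59·0.00714286 + 4·0.092 = 0.789 ms.

0.789 ms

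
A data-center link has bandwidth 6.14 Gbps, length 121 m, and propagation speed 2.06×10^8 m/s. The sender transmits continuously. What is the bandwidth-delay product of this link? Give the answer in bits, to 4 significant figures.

Propagation delay = 121 / 206000000 = 5.87379e-07 s.
BDP = R × t_prop = 6140000000 × 5.87379e-07 = 3606.5 bits.

3607 bits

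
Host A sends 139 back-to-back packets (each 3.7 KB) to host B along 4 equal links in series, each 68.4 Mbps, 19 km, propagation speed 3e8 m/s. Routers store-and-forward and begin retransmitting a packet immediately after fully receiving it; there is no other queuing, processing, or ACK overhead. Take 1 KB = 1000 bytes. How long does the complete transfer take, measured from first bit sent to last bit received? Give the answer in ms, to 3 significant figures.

61.7 ms

Per-hop transmission t_tx = L/R = 29600/68400000 = 0.432749 ms.
Per-hop propagation t_prop = 19000/300000000 = 0.0633333 ms.
Pipeline fill: first packet needs 4·t_tx to clear all hops; remaining 138 packets each add one t_tx.
Total = (4+139-1)·t_tx + 4·t_prop = 142·0.432749 + 4·0.0633333 = 61.7 ms.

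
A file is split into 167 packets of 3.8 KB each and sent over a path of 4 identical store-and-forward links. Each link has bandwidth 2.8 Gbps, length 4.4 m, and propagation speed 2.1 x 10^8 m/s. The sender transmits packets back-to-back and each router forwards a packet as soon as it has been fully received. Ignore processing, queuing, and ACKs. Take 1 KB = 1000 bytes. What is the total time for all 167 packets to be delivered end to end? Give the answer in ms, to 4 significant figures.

Per-hop transmission t_tx = L/R = 30400/2800000000 = 0.0108571 ms.
Per-hop propagation t_prop = 4.4/210000000 = 2.09524e-05 ms.
Pipeline fill: first packet needs 4·t_tx to clear all hops; remaining 166 packets each add one t_tx.
Total = (4+167-1)·t_tx + 4·t_prop = 170·0.0108571 + 4·2.09524e-05 = 1.846 ms.

1.846 ms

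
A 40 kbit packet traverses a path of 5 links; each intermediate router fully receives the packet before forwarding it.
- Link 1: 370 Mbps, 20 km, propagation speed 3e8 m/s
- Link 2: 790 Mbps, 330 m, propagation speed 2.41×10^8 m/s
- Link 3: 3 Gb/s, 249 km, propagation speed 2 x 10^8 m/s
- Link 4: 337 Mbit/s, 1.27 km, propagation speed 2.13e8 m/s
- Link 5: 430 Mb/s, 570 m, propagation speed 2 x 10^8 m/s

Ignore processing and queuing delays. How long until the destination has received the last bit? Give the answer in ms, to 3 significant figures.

L = 40000 bits.
Transmission delays (L/R per hop): 0.108108, 0.0506329, 0.0133333, 0.118694, 0.0930233 ms; sum = 0.383792 ms.
Propagation delays (d/s per hop): 0.0666667, 0.00136929, 1.245, 0.00596244, 0.00285 ms; sum = 1.32185 ms.
End-to-end = 1.71 ms.

1.71 ms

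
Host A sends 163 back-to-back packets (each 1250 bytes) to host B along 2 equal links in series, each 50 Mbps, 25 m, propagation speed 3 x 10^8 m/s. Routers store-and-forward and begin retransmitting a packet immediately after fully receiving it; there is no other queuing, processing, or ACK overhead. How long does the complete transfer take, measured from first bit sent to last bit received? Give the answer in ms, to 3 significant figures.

32.8 ms

Per-hop transmission t_tx = L/R = 10000/50000000 = 0.2 ms.
Per-hop propagation t_prop = 25/300000000 = 8.33333e-05 ms.
Pipeline fill: first packet needs 2·t_tx to clear all hops; remaining 162 packets each add one t_tx.
Total = (2+163-1)·t_tx + 2·t_prop = 164·0.2 + 2·8.33333e-05 = 32.8 ms.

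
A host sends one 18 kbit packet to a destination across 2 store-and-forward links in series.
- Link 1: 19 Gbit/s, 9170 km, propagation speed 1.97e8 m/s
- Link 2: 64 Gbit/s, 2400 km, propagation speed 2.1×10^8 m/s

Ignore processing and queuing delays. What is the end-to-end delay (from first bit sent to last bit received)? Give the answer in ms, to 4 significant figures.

57.98 ms

L = 18000 bits.
Transmission delays (L/R per hop): 0.000947368, 0.00028125 ms; sum = 0.00122862 ms.
Propagation delays (d/s per hop): 46.5482, 11.4286 ms; sum = 57.9768 ms.
End-to-end = 57.98 ms.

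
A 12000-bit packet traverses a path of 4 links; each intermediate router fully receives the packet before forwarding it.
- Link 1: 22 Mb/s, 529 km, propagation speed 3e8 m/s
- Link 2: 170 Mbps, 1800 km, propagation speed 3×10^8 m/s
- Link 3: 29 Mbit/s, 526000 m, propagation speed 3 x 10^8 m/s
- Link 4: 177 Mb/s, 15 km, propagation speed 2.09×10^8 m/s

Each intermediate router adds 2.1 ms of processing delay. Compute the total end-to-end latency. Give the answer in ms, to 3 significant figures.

17.0 ms

Transmission delays (L/R per hop): 0.545455, 0.0705882, 0.413793, 0.0677966 ms; sum = 1.09763 ms.
Propagation delays (d/s per hop): 1.76333, 6, 1.75333, 0.0717703 ms; sum = 9.58844 ms.
Processing at 3 router(s): 3 × 2.1 ms = 6.3 ms.
End-to-end = 17.0 ms.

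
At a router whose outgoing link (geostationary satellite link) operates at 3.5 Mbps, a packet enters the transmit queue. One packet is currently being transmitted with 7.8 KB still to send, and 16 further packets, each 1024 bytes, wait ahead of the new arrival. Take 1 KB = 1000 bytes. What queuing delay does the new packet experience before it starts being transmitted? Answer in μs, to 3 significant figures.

Each queued packet: L/R = 8192/3500000 = 2340.57 μs.
16 queued → 37449.1 μs.
Plus remaining 62400 bits of current packet: 17828.6 μs.
Queuing delay = 55300 μs.

55300 μs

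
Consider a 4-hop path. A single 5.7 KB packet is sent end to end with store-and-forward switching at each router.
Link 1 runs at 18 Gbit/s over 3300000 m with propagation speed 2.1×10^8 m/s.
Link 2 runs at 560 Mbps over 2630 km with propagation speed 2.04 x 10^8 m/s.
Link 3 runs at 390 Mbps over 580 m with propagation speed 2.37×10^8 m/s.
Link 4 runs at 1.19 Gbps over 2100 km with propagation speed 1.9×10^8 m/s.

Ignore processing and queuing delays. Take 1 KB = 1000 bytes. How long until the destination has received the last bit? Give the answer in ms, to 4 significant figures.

39.90 ms

L = 45600 bits.
Transmission delays (L/R per hop): 0.00253333, 0.0814286, 0.116923, 0.0383193 ms; sum = 0.239204 ms.
Propagation delays (d/s per hop): 15.7143, 12.8922, 0.00244726, 11.0526 ms; sum = 39.6615 ms.
End-to-end = 39.90 ms.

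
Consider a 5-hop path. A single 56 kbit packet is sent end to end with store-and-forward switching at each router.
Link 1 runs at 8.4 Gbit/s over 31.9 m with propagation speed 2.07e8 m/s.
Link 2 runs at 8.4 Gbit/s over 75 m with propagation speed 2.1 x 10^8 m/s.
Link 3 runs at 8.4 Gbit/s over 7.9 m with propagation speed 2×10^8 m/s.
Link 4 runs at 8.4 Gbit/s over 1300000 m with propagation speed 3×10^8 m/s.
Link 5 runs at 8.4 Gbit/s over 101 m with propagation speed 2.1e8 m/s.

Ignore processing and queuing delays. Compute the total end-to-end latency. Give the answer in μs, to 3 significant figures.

L = 56000 bits.
Transmission delay per hop = L/R = 56000/8400000000 = 6.66667 μs; 5 hops → 33.3333 μs.
Propagation delays (d/s per hop): 0.154106, 0.357143, 0.0395, 4333.33, 0.480952 μs; sum = 4334.37 μs.
End-to-end = 4370 μs.

4370 μs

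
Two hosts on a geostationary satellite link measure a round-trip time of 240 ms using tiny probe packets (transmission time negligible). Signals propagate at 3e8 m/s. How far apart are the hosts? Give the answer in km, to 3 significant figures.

36000 km

One-way propagation = RTT/2 = 120 ms.
d = s × t = 300000000 × 0.12 = 36000 km.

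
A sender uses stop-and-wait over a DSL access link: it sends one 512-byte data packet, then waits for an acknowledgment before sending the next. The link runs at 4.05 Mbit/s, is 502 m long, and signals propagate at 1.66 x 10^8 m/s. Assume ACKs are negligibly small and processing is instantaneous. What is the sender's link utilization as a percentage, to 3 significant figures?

t_tx = L/R = 4096/4050000 = 0.00101136 s.
t_prop = 502/166000000 = 3.0241e-06 s; RTT = 6.04819e-06 s.
Cycle = t_tx + RTT = 0.00101741 s.
Utilization = t_tx / cycle = 0.00101136/0.00101741 = 99.4 %.

99.4 %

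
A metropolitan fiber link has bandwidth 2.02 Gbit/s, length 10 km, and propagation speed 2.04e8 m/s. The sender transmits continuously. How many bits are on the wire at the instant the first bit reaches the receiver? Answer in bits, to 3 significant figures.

Propagation delay = 10000 / 204000000 = 4.90196e-05 s.
BDP = R × t_prop = 2020000000 × 4.90196e-05 = 99019.6 bits.

99000 bits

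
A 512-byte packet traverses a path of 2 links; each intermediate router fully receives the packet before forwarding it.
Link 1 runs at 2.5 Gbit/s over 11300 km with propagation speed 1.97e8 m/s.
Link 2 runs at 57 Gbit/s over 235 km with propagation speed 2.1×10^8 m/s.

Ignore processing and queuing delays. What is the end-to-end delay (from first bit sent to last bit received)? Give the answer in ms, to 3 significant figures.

L = 512 × 8 = 4096 bits.
Transmission delays (L/R per hop): 0.0016384, 7.18596e-05 ms; sum = 0.00171026 ms.
Propagation delays (d/s per hop): 57.3604, 1.11905 ms; sum = 58.4795 ms.
End-to-end = 58.5 ms.

58.5 ms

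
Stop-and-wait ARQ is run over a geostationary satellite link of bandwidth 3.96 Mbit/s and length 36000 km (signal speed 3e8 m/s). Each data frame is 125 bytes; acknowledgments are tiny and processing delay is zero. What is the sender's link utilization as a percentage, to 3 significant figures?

t_tx = L/R = 1000/3960000 = 0.000252525 s.
t_prop = 36000000/300000000 = 0.12 s; RTT = 0.24 s.
Cycle = t_tx + RTT = 0.240253 s.
Utilization = t_tx / cycle = 0.000252525/0.240253 = 0.105 %.

0.105 %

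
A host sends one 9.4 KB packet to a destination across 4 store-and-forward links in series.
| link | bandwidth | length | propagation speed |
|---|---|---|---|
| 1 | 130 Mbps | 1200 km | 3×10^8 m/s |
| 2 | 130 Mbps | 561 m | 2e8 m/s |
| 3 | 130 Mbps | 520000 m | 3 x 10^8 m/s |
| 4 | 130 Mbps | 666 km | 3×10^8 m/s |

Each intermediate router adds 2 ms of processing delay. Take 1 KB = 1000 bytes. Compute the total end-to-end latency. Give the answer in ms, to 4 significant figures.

16.27 ms

L = 75200 bits.
Transmission delay per hop = L/R = 75200/130000000 = 0.578462 ms; 4 hops → 2.31385 ms.
Propagation delays (d/s per hop): 4, 0.002805, 1.73333, 2.22 ms; sum = 7.95614 ms.
Processing at 3 router(s): 3 × 2 ms = 6 ms.
End-to-end = 16.27 ms.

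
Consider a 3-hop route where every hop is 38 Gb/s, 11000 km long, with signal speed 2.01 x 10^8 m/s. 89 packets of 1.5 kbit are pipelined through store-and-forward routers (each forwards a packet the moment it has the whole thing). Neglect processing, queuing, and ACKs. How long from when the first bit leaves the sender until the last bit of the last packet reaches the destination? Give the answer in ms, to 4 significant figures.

Per-hop transmission t_tx = L/R = 1500/38000000000 = 3.94737e-05 ms.
Per-hop propagation t_prop = 11000000/2.01e+08 = 54.7264 ms.
Pipeline fill: first packet needs 3·t_tx to clear all hops; remaining 88 packets each add one t_tx.
Total = (3+89-1)·t_tx + 3·t_prop = 91·3.94737e-05 + 3·54.7264 = 164.2 ms.

164.2 ms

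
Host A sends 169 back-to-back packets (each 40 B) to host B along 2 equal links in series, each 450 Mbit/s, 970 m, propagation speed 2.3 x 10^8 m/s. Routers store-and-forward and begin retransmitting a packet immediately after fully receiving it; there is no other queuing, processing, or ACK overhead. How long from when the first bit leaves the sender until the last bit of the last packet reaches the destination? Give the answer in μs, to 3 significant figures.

Per-hop transmission t_tx = L/R = 320/450000000 = 0.711111 μs.
Per-hop propagation t_prop = 970/2.3e+08 = 4.21739 μs.
Pipeline fill: first packet needs 2·t_tx to clear all hops; remaining 168 packets each add one t_tx.
Total = (2+169-1)·t_tx + 2·t_prop = 170·0.711111 + 2·4.21739 = 129 μs.

129 μs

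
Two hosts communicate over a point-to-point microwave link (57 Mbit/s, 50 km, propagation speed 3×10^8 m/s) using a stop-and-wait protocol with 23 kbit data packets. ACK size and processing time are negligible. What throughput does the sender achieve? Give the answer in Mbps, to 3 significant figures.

31.2 Mbps

t_tx = L/R = 23000/57000000 = 0.000403509 s.
t_prop = 50000/300000000 = 0.000166667 s; RTT = 0.000333333 s.
Cycle = t_tx + RTT = 0.000736842 s.
Throughput = L / cycle = 23000 / 0.000736842 = 31.2 Mbps.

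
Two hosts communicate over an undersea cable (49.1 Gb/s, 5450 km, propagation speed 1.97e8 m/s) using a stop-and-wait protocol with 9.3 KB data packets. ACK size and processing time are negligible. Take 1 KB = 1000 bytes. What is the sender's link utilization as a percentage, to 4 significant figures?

t_tx = L/R = 74400/49100000000 = 1.51527e-06 s.
t_prop = 5450000/197000000 = 0.027665 s; RTT = 0.0553299 s.
Cycle = t_tx + RTT = 0.0553315 s.
Utilization = t_tx / cycle = 1.51527e-06/0.0553315 = 0.002739 %.

0.002739 %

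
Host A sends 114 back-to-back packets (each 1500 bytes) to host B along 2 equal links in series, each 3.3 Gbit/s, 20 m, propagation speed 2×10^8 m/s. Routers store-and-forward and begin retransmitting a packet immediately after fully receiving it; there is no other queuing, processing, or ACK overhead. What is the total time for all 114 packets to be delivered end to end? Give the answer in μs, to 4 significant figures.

Per-hop transmission t_tx = L/R = 12000/3300000000 = 3.63636 μs.
Per-hop propagation t_prop = 20/200000000 = 0.1 μs.
Pipeline fill: first packet needs 2·t_tx to clear all hops; remaining 113 packets each add one t_tx.
Total = (2+114-1)·t_tx + 2·t_prop = 115·3.63636 + 2·0.1 = 418.4 μs.

418.4 μs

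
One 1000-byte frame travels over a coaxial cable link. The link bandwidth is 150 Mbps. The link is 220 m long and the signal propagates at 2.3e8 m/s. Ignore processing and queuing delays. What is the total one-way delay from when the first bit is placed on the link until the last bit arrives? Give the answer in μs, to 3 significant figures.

54.3 μs

L = 1000 × 8 = 8000 bits.
Transmission delay = L/R = 8000 / 150000000 = 53.3333 μs.
Propagation delay = d/s = 220 m / 2.3e+08 m/s = 0.956522 μs.
Total = 54.3 μs.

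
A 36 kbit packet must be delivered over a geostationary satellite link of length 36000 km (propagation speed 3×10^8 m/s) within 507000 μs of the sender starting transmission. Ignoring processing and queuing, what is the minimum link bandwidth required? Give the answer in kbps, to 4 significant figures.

Propagation delay = 36000000 / 300000000 = 120000 μs.
Transmission budget = 507000 − 120000 = 387000 μs.
R ≥ L / t_tx = 36000 bits / 0.387 s = 93.02 kbps.

93.02 kbps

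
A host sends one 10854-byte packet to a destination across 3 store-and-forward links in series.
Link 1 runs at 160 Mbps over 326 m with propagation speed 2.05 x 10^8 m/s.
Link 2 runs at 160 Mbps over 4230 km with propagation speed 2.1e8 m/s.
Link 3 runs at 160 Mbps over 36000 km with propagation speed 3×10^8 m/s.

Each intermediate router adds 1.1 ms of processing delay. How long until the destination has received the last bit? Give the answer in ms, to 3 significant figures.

L = 10854 × 8 = 86832 bits.
Transmission delay per hop = L/R = 86832/160000000 = 0.5427 ms; 3 hops → 1.6281 ms.
Propagation delays (d/s per hop): 0.00159024, 20.1429, 120 ms; sum = 140.144 ms.
Processing at 2 router(s): 2 × 1.1 ms = 2.2 ms.
End-to-end = 144 ms.

144 ms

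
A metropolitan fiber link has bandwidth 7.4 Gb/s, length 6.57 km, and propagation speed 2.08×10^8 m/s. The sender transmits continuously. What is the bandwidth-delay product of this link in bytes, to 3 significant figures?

Propagation delay = 6570 / 208000000 = 3.15865e-05 s.
BDP = R × t_prop = 7400000000 × 3.15865e-05 = 233740 bits.
In bytes: 233740/8 = 29200 bytes.

29200 bytes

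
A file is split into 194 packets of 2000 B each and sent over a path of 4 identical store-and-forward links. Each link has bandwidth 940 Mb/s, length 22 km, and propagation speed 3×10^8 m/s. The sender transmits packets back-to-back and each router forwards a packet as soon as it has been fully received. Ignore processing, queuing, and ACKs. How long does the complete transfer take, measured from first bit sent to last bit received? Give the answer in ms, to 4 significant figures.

Per-hop transmission t_tx = L/R = 16000/940000000 = 0.0170213 ms.
Per-hop propagation t_prop = 22000/300000000 = 0.0733333 ms.
Pipeline fill: first packet needs 4·t_tx to clear all hops; remaining 193 packets each add one t_tx.
Total = (4+194-1)·t_tx + 4·t_prop = 197·0.0170213 + 4·0.0733333 = 3.647 ms.

3.647 ms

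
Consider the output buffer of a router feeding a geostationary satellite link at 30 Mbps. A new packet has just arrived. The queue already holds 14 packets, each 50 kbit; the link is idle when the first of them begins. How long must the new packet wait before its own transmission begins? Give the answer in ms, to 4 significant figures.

23.33 ms

Each queued packet: L/R = 50000/30000000 = 1.66667 ms.
14 queued → 23.3333 ms.
Queuing delay = 23.33 ms.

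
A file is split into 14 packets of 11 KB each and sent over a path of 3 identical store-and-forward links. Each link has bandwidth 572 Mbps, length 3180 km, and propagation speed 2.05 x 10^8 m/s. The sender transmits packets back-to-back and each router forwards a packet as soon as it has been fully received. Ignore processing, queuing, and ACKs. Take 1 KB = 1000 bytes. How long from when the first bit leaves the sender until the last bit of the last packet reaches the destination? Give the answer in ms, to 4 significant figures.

Per-hop transmission t_tx = L/R = 88000/572000000 = 0.153846 ms.
Per-hop propagation t_prop = 3180000/2.05e+08 = 15.5122 ms.
Pipeline fill: first packet needs 3·t_tx to clear all hops; remaining 13 packets each add one t_tx.
Total = (3+14-1)·t_tx + 3·t_prop = 16·0.153846 + 3·15.5122 = 49.00 ms.

49.00 ms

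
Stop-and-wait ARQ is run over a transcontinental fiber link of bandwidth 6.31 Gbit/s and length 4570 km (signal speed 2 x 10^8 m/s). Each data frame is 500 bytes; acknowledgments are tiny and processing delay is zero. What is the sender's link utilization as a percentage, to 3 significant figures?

t_tx = L/R = 4000/6310000000 = 6.33914e-07 s.
t_prop = 4570000/200000000 = 0.02285 s; RTT = 0.0457 s.
Cycle = t_tx + RTT = 0.0457006 s.
Utilization = t_tx / cycle = 6.33914e-07/0.0457006 = 0.00139 %.

0.00139 %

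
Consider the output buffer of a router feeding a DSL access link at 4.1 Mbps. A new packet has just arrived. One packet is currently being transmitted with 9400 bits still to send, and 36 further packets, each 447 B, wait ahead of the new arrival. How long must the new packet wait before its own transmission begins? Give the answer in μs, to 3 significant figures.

Each queued packet: L/R = 3576/4.1e+06 = 872.195 μs.
36 queued → 31399 μs.
Plus remaining 9400 bits of current packet: 2292.68 μs.
Queuing delay = 33700 μs.

33700 μs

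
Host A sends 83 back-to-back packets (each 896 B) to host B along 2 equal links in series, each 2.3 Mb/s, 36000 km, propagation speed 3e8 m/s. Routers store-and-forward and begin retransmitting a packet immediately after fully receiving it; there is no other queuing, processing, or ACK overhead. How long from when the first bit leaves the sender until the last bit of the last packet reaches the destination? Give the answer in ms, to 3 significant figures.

Per-hop transmission t_tx = L/R = 7168/2300000 = 3.11652 ms.
Per-hop propagation t_prop = 36000000/300000000 = 120 ms.
Pipeline fill: first packet needs 2·t_tx to clear all hops; remaining 82 packets each add one t_tx.
Total = (2+83-1)·t_tx + 2·t_prop = 84·3.11652 + 2·120 = 502 ms.

502 ms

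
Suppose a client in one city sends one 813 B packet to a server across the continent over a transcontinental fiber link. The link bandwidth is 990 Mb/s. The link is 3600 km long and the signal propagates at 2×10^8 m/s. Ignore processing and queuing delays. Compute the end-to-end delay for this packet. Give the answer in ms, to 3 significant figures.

L = 813 × 8 = 6504 bits.
Transmission delay = L/R = 6504 / 990000000 = 0.0065697 ms.
Propagation delay = d/s = 3600000 m / 200000000 m/s = 18 ms.
Total = 18.0 ms.

18.0 ms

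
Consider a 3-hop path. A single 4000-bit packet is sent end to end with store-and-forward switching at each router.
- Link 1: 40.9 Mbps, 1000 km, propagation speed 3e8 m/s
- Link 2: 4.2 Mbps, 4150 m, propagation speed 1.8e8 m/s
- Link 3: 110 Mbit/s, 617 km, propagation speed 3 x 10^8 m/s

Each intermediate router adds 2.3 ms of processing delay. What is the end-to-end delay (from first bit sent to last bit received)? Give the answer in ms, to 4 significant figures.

11.10 ms

Transmission delays (L/R per hop): 0.0977995, 0.952381, 0.0363636 ms; sum = 1.08654 ms.
Propagation delays (d/s per hop): 3.33333, 0.0230556, 2.05667 ms; sum = 5.41306 ms.
Processing at 2 router(s): 2 × 2.3 ms = 4.6 ms.
End-to-end = 11.10 ms.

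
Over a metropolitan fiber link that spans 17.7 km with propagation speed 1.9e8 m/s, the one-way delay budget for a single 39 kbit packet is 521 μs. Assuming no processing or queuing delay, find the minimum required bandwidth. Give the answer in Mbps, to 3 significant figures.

91.2 Mbps

Propagation delay = 17700 / 190000000 = 93.1579 μs.
Transmission budget = 521 − 93.1579 = 427.842 μs.
R ≥ L / t_tx = 39000 bits / 0.000427842 s = 91.2 Mbps.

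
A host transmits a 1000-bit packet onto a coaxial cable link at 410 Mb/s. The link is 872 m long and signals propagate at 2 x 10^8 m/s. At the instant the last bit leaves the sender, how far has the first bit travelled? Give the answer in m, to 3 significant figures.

488 m

t_tx = L/R = 1000/410000000 = 2.43902e-06 s.
Distance = s × t_tx = 200000000 × 2.43902e-06 = 488 m.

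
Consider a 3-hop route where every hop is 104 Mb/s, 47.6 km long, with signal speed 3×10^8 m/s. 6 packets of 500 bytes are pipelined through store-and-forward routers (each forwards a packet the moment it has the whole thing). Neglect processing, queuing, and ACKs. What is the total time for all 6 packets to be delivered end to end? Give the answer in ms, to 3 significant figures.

Per-hop transmission t_tx = L/R = 4000/104000000 = 0.0384615 ms.
Per-hop propagation t_prop = 47600/300000000 = 0.158667 ms.
Pipeline fill: first packet needs 3·t_tx to clear all hops; remaining 5 packets each add one t_tx.
Total = (3+6-1)·t_tx + 3·t_prop = 8·0.0384615 + 3·0.158667 = 0.784 ms.

0.784 ms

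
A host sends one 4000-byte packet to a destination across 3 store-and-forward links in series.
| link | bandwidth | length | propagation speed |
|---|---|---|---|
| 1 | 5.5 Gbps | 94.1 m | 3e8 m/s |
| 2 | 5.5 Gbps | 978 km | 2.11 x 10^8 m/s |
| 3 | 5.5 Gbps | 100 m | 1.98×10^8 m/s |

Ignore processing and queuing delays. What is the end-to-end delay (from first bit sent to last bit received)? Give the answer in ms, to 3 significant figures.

L = 4000 × 8 = 32000 bits.
Transmission delay per hop = L/R = 32000/5500000000 = 0.00581818 ms; 3 hops → 0.0174545 ms.
Propagation delays (d/s per hop): 0.000313667, 4.63507, 0.000505051 ms; sum = 4.63589 ms.
End-to-end = 4.65 ms.

4.65 ms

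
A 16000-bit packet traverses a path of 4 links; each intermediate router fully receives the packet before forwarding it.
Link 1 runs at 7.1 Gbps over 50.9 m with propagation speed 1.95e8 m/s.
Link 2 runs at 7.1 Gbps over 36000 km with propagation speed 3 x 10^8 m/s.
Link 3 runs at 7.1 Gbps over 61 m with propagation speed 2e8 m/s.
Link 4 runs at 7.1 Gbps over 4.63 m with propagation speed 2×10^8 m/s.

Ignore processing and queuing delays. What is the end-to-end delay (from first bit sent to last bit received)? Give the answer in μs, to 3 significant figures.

120000 μs

Transmission delay per hop = L/R = 16000/7100000000 = 2.25352 μs; 4 hops → 9.01408 μs.
Propagation delays (d/s per hop): 0.261026, 120000, 0.305, 0.02315 μs; sum = 120001 μs.
End-to-end = 120000 μs.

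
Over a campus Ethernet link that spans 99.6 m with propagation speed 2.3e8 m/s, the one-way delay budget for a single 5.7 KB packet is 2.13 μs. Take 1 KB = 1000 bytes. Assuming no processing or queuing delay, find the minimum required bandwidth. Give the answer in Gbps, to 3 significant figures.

26.9 Gbps

L = 45600 bits.
Propagation delay = 99.6 / 2.3e+08 = 0.433043 μs.
Transmission budget = 2.13 − 0.433043 = 1.69696 μs.
R ≥ L / t_tx = 45600 bits / 1.69696e-06 s = 26.9 Gbps.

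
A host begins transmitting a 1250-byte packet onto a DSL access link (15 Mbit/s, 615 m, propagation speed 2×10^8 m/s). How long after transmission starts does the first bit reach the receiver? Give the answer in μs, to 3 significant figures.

First bit experiences only propagation delay: d/s = 615/200000000 = 3.08 μs.

3.08 μs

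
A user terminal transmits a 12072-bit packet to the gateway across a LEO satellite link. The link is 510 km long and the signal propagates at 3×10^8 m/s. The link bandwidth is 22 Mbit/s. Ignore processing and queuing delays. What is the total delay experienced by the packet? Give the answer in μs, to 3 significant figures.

Transmission delay = L/R = 12072 / 22000000 = 548.727 μs.
Propagation delay = d/s = 510000 m / 300000000 m/s = 1700 μs.
Total = 2250 μs.

2250 μs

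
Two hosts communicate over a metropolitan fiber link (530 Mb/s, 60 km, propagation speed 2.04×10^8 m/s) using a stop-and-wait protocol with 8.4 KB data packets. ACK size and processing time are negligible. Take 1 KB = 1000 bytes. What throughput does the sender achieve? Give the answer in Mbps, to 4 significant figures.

t_tx = L/R = 67200/530000000 = 0.000126792 s.
t_prop = 60000/204000000 = 0.000294118 s; RTT = 0.000588235 s.
Cycle = t_tx + RTT = 0.000715028 s.
Throughput = L / cycle = 67200 / 0.000715028 = 93.98 Mbps.

93.98 Mbps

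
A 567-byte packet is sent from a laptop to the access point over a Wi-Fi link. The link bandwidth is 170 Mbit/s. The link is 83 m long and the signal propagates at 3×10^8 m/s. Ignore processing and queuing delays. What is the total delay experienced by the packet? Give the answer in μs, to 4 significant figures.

26.96 μs

L = 567 × 8 = 4536 bits.
Transmission delay = L/R = 4536 / 170000000 = 26.6824 μs.
Propagation delay = d/s = 83 m / 300000000 m/s = 0.276667 μs.
Total = 26.96 μs.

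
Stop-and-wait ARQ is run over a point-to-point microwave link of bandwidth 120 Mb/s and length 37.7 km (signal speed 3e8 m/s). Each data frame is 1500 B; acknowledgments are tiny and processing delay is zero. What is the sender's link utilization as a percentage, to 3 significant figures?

t_tx = L/R = 12000/120000000 = 0.0001 s.
t_prop = 37700/300000000 = 0.000125667 s; RTT = 0.000251333 s.
Cycle = t_tx + RTT = 0.000351333 s.
Utilization = t_tx / cycle = 0.0001/0.000351333 = 28.5 %.

28.5 %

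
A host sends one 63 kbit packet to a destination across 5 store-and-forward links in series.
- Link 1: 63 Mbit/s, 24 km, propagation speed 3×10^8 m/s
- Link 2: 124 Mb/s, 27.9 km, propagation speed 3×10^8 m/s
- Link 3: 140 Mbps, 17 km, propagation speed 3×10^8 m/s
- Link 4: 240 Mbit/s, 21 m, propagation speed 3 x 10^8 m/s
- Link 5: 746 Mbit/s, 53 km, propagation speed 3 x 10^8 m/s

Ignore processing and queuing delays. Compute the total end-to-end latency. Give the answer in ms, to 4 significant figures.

2.711 ms

L = 63000 bits.
Transmission delays (L/R per hop): 1, 0.508065, 0.45, 0.2625, 0.0844504 ms; sum = 2.30501 ms.
Propagation delays (d/s per hop): 0.08, 0.093, 0.0566667, 7e-05, 0.176667 ms; sum = 0.406403 ms.
End-to-end = 2.711 ms.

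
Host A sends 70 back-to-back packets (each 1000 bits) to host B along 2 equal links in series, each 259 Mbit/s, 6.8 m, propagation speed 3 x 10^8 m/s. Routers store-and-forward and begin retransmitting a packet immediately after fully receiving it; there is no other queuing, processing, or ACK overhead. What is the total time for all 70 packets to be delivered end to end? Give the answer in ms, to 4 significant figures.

0.2742 ms

Per-hop transmission t_tx = L/R = 1000/259000000 = 0.003861 ms.
Per-hop propagation t_prop = 6.8/300000000 = 2.26667e-05 ms.
Pipeline fill: first packet needs 2·t_tx to clear all hops; remaining 69 packets each add one t_tx.
Total = (2+70-1)·t_tx + 2·t_prop = 71·0.003861 + 2·2.26667e-05 = 0.2742 ms.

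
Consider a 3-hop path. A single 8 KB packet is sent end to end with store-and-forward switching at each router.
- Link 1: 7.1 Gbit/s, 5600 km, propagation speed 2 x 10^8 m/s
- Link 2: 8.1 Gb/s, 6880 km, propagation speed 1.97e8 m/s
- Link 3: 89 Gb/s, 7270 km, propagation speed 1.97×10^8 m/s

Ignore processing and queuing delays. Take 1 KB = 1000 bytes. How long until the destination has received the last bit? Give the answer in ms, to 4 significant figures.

L = 64000 bits.
Transmission delays (L/R per hop): 0.00901408, 0.00790123, 0.000719101 ms; sum = 0.0176344 ms.
Propagation delays (d/s per hop): 28, 34.9239, 36.9036 ms; sum = 99.8274 ms.
End-to-end = 99.85 ms.

99.85 ms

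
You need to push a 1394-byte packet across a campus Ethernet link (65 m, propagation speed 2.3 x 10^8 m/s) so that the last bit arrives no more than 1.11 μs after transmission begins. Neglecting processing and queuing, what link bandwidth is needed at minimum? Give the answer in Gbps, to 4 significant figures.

L = 11152 bits.
Propagation delay = 65 / 2.3e+08 = 0.282609 μs.
Transmission budget = 1.11 − 0.282609 = 0.827391 μs.
R ≥ L / t_tx = 11152 bits / 8.27391e-07 s = 13.48 Gbps.

13.48 Gbps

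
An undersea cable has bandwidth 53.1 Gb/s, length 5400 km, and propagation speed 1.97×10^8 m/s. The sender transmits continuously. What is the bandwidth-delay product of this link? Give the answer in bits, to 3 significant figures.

Propagation delay = 5400000 / 197000000 = 0.0274112 s.
BDP = R × t_prop = 53100000000 × 0.0274112 = 1455530000 bits.

1460000000 bits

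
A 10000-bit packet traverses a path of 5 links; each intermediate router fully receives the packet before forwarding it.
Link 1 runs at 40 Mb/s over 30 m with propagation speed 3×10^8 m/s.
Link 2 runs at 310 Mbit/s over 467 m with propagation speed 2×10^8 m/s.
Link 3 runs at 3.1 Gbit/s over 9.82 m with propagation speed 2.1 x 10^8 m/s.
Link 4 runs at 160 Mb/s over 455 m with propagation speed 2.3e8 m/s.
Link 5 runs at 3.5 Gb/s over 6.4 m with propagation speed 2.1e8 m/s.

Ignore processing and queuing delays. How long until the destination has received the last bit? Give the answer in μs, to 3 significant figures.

Transmission delays (L/R per hop): 250, 32.2581, 3.22581, 62.5, 2.85714 μs; sum = 350.841 μs.
Propagation delays (d/s per hop): 0.1, 2.335, 0.0467619, 1.97826, 0.0304762 μs; sum = 4.4905 μs.
End-to-end = 355 μs.

355 μs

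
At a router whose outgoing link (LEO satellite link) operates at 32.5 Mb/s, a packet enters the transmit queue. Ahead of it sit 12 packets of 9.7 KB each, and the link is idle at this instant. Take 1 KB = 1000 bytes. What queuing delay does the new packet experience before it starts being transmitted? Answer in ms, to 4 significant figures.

Each queued packet: L/R = 77600/32500000 = 2.38769 ms.
12 queued → 28.6523 ms.
Queuing delay = 28.65 ms.

28.65 ms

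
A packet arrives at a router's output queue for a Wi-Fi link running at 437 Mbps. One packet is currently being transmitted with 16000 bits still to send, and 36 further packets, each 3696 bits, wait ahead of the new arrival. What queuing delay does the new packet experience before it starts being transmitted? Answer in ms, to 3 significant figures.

Each queued packet: L/R = 3696/437000000 = 0.00845767 ms.
36 queued → 0.304476 ms.
Plus remaining 16000 bits of current packet: 0.0366133 ms.
Queuing delay = 0.341 ms.

0.341 ms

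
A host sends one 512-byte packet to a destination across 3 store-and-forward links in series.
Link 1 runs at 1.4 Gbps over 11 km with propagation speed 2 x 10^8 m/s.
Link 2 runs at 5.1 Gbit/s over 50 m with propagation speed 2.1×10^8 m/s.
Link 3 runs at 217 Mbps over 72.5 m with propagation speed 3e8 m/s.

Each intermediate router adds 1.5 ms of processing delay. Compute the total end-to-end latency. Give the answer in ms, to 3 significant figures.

L = 512 × 8 = 4096 bits.
Transmission delays (L/R per hop): 0.00292571, 0.000803137, 0.0188756 ms; sum = 0.0226044 ms.
Propagation delays (d/s per hop): 0.055, 0.000238095, 0.000241667 ms; sum = 0.0554798 ms.
Processing at 2 router(s): 2 × 1.5 ms = 3 ms.
End-to-end = 3.08 ms.

3.08 ms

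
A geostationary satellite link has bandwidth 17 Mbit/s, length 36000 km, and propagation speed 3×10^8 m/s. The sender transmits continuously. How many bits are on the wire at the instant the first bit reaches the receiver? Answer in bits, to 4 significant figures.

2040000 bits

Propagation delay = 36000000 / 300000000 = 0.12 s.
BDP = R × t_prop = 17000000 × 0.12 = 2040000 bits.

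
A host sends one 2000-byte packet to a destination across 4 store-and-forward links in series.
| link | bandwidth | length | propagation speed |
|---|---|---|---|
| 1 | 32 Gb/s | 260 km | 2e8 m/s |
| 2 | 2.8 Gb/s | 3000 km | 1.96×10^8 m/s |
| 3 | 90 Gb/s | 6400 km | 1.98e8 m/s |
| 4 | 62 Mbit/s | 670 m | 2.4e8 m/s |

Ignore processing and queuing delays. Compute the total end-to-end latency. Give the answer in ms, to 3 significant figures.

L = 2000 × 8 = 16000 bits.
Transmission delays (L/R per hop): 0.0005, 0.00571429, 0.000177778, 0.258065 ms; sum = 0.264457 ms.
Propagation delays (d/s per hop): 1.3, 15.3061, 32.3232, 0.00279167 ms; sum = 48.9321 ms.
End-to-end = 49.2 ms.

49.2 ms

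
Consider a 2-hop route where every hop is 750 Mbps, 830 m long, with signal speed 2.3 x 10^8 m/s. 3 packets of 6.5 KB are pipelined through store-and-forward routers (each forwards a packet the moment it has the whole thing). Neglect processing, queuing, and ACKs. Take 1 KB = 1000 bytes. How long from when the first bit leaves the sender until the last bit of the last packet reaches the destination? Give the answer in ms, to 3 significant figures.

Per-hop transmission t_tx = L/R = 52000/750000000 = 0.0693333 ms.
Per-hop propagation t_prop = 830/2.3e+08 = 0.0036087 ms.
Pipeline fill: first packet needs 2·t_tx to clear all hops; remaining 2 packets each add one t_tx.
Total = (2+3-1)·t_tx + 2·t_prop = 4·0.0693333 + 2·0.0036087 = 0.285 ms.

0.285 ms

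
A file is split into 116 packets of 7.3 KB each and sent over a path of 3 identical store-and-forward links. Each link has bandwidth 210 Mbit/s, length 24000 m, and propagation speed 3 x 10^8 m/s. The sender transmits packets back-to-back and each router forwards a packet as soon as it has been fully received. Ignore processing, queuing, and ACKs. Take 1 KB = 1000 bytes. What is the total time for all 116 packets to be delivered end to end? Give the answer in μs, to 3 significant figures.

Per-hop transmission t_tx = L/R = 58400/210000000 = 278.095 μs.
Per-hop propagation t_prop = 24000/300000000 = 80 μs.
Pipeline fill: first packet needs 3·t_tx to clear all hops; remaining 115 packets each add one t_tx.
Total = (3+116-1)·t_tx + 3·t_prop = 118·278.095 + 3·80 = 33100 μs.

33100 μs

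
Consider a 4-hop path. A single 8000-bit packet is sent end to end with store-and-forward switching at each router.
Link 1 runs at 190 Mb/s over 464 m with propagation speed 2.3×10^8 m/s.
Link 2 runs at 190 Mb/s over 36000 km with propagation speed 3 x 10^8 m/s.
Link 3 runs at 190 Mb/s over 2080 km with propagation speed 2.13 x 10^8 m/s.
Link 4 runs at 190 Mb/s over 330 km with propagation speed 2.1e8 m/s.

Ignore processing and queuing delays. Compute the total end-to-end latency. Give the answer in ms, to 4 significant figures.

Transmission delay per hop = L/R = 8000/190000000 = 0.0421053 ms; 4 hops → 0.168421 ms.
Propagation delays (d/s per hop): 0.00201739, 120, 9.76526, 1.57143 ms; sum = 131.339 ms.
End-to-end = 131.5 ms.

131.5 ms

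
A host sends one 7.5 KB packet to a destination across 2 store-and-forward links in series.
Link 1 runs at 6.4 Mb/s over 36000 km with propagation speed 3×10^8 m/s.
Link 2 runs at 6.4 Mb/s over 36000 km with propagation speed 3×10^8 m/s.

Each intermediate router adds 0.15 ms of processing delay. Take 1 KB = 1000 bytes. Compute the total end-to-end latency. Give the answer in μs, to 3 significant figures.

L = 60000 bits.
Transmission delay per hop = L/R = 60000/6400000 = 9375 μs; 2 hops → 18750 μs.
Propagation delays (d/s per hop): 120000, 120000 μs; sum = 240000 μs.
Processing at 1 router(s): 1 × 0.15 ms = 150 μs.
End-to-end = 259000 μs.

259000 μs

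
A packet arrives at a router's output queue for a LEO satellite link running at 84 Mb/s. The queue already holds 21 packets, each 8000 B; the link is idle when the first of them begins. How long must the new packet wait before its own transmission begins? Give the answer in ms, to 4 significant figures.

16.00 ms

Each queued packet: L/R = 64000/84000000 = 0.761905 ms.
21 queued → 16 ms.
Queuing delay = 16.00 ms.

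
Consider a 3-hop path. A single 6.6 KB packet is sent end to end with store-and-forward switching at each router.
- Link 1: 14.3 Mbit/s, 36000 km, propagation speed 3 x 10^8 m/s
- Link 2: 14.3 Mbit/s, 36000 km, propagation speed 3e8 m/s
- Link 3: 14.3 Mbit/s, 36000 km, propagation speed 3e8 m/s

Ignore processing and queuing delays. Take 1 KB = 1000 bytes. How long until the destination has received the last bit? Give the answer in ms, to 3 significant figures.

371 ms

L = 52800 bits.
Transmission delay per hop = L/R = 52800/14300000 = 3.69231 ms; 3 hops → 11.0769 ms.
Propagation delays (d/s per hop): 120, 120, 120 ms; sum = 360 ms.
End-to-end = 371 ms.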